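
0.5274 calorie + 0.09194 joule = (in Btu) 0.002179. Check: 1 calorie = 4.184 J, so 0.5274 calorie = 0.5274 * 4.184 = 2.2066416 J. 0.09194 joule = 0.09194 J. Sum: 2.2066416 + 0.09194 = 2.2985816 J. 1 Btu = 1055.0559 J, so 2.2985816 J = 2.2985816 / 1055.0559 = 0.002178635 Btu ≈ 0.002179 Btu (4 s.f.).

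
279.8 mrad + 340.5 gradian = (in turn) 1 mrad = 0.001 rad, so 279.8 mrad = 279.8 * 0.001 = 0.2798 rad. 1 gradian = 0.015707963 rad, so 340.5 gradian = 340.5 * 0.015707963 = 5.3485615 rad. Sum: 0.2798 + 5.3485615 = 5.6283615 rad. 1 turn = 6.2831853 rad, so 5.6283615 rad = 5.6283615 / 6.2831853 = 0.89578155 turn ≈ 0.8958 turn (4 s.f.). Final answer: 0.8958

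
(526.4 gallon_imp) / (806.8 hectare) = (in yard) 1 gallon_imp = 0.00454609 m^3, so 526.4 gallon_imp = 526.4 * 0.00454609 = 2.3930618 m^3. 1 hectare = 10000 m^2, so 806.8 hectare = 806.8 * 10000 = 8068000 m^2. Combine: 2.3930618 m^3 / 8068000 m^2 = 2.9661152e-07 m. 1 yard = 0.9144 m, so 2.9661152e-07 m = 2.9661152e-07 / 0.9144 = 3.2437831e-07 yard ≈ 3.244e-07 yard (4 s.f.). Final answer: 3.244e-07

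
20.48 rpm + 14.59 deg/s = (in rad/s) 2.399. Check: 1 rpm = 0.10471976 rad/s, so 20.48 rpm = 20.48 * 0.10471976 = 2.1446606 rad/s. 1 deg/s = 0.017453293 rad/s, so 14.59 deg/s = 14.59 * 0.017453293 = 0.25464354 rad/s. Sum: 2.1446606 + 0.25464354 = 2.3993041 rad/s. Result: 2.3993041 rad/s ≈ 2.399 rad/s (4 s.f.).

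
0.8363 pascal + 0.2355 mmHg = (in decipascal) 0.8363 pascal = 0.8363 Pa. 1 mmHg = 133.32237 Pa, so 0.2355 mmHg = 0.2355 * 133.32237 = 31.397418 Pa. Sum: 0.8363 + 31.397418 = 32.233718 Pa. 1 decipascal = 0.1 Pa, so 32.233718 Pa = 32.233718 / 0.1 = 322.33718 decipascal ≈ 322.3 decipascal (4 s.f.). Final answer: 322.3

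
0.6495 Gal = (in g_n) 1 Gal = 0.01 m/s^2, so 0.6495 Gal = 0.6495 * 0.01 = 0.006495 m/s^2. 1 g_n = 9.80665 m/s^2, so 0.006495 m/s^2 = 0.006495 / 9.80665 = 0.00066230568 g_n ≈ 0.0006623 g_n (4 s.f.). Final answer: 0.0006623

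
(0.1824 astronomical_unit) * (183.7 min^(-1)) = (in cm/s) 1 astronomical_unit = 1.4959787e+11 m, so 0.1824 astronomical_unit = 0.1824 * 1.4959787e+11 = 2.7286652e+10 m. 1 min^(-1) = 0.016666667 Hz, so 183.7 min^(-1) = 183.7 * 0.016666667 = 3.0616667 Hz. Combine: 2.7286652e+10 m * 3.0616667 Hz = 8.3542632e+10 m/s. 1 cm/s = 0.01 m/s, so 8.3542632e+10 m/s = 8.3542632e+10 / 0.01 = 8.3542632e+12 cm/s ≈ 8.354e+12 cm/s (4 s.f.). Final answer: 8.354e+12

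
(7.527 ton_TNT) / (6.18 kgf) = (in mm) 5.196e+11. Check: 1 ton_TNT = 4.184e+09 J, so 7.527 ton_TNT = 7.527 * 4.184e+09 = 3.1492968e+10 J. 1 kgf = 9.80665 N, so 6.18 kgf = 6.18 * 9.80665 = 60.605097 N. Combine: 3.1492968e+10 J / 60.605097 N = 5.1964223e+08 m. 1 mm = 0.001 m, so 5.1964223e+08 m = 5.1964223e+08 / 0.001 = 5.1964223e+11 mm ≈ 5.196e+11 mm (4 s.f.).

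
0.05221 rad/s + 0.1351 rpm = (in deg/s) 0.05221 rad/s is already in rad/s. 1 rpm = 0.10471976 rad/s, so 0.1351 rpm = 0.1351 * 0.10471976 = 0.014147639 rad/s. Sum: 0.05221 + 0.014147639 = 0.066357639 rad/s. 1 deg/s = 0.017453293 rad/s, so 0.066357639 rad/s = 0.066357639 / 0.017453293 = 3.8020126 deg/s ≈ 3.802 deg/s (4 s.f.). Final answer: 3.802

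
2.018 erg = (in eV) 1.26e+12. Check: 1 erg = 1e-07 J, so 2.018 erg = 2.018 * 1e-07 = 2.018e-07 J. 1 eV = 1.6021766e-19 J, so 2.018e-07 J = 2.018e-07 / 1.6021766e-19 = 1.2595365e+12 eV ≈ 1.26e+12 eV (4 s.f.).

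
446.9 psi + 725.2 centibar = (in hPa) 3.806e+04. Check: 1 psi = 6894.7573 Pa, so 446.9 psi = 446.9 * 6894.7573 = 3081267 Pa. 1 centibar = 1000 Pa, so 725.2 centibar = 725.2 * 1000 = 725200 Pa. Sum: 3081267 + 725200 = 3806467 Pa. 1 hPa = 100 Pa, so 3806467 Pa = 3806467 / 100 = 38064.67 hPa ≈ 3.806e+04 hPa (4 s.f.).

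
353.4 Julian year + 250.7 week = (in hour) 1 Julian year = 31557600 s, so 353.4 Julian year = 353.4 * 31557600 = 1.1152456e+10 s. 1 week = 604800 s, so 250.7 week = 250.7 * 604800 = 1.5162336e+08 s. Sum: 1.1152456e+10 + 1.5162336e+08 = 1.1304079e+10 s. 1 hour = 3600 s, so 1.1304079e+10 s = 1.1304079e+10 / 3600 = 3140022 hour ≈ 3.14e+06 hour (4 s.f.). Final answer: 3.14e+06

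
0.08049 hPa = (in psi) 1 hPa = 100 Pa, so 0.08049 hPa = 0.08049 * 100 = 8.049 Pa. 1 psi = 6894.7573 Pa, so 8.049 Pa = 8.049 / 6894.7573 = 0.0011674088 psi ≈ 0.001167 psi (4 s.f.). Final answer: 0.001167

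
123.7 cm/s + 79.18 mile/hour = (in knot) 71.21. Check: 1 cm/s = 0.01 m/s, so 123.7 cm/s = 123.7 * 0.01 = 1.237 m/s. 1 mile/hour = 0.44704 m/s, so 79.18 mile/hour = 79.18 * 0.44704 = 35.396627 m/s. Sum: 1.237 + 35.396627 = 36.633627 m/s. 1 knot = 0.51444444 m/s, so 36.633627 m/s = 36.633627 / 0.51444444 = 71.210074 knot ≈ 71.21 knot (4 s.f.).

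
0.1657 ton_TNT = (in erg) 1 ton_TNT = 4.184e+09 J, so 0.1657 ton_TNT = 0.1657 * 4.184e+09 = 6.932888e+08 J. 1 erg = 1e-07 J, so 6.932888e+08 J = 6.932888e+08 / 1e-07 = 6.932888e+15 erg ≈ 6.933e+15 erg (4 s.f.). Final answer: 6.933e+15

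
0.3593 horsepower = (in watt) 267.9. Check: 1 horsepower = 745.69987 W, so 0.3593 horsepower = 0.3593 * 745.69987 = 267.92996 W. 267.92996 W = 267.92996 watt ≈ 267.9 watt (4 s.f.).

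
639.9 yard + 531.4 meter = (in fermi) 1.117e+18. Check: 1 yard = 0.9144 m, so 639.9 yard = 639.9 * 0.9144 = 585.12456 m. 531.4 meter = 531.4 m. Sum: 585.12456 + 531.4 = 1116.5246 m. 1 fermi = 1e-15 m, so 1116.5246 m = 1116.5246 / 1e-15 = 1.1165246e+18 fermi ≈ 1.117e+18 fermi (4 s.f.).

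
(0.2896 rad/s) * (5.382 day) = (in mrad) 1.347e+08. Check: 0.2896 rad/s is already in rad/s. 1 day = 86400 s, so 5.382 day = 5.382 * 86400 = 465004.8 s. Combine: 0.2896 rad/s * 465004.8 s = 134665.39 rad. 1 mrad = 0.001 rad, so 134665.39 rad = 134665.39 / 0.001 = 1.3466539e+08 mrad ≈ 1.347e+08 mrad (4 s.f.).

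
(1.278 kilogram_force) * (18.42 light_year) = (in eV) 1 kilogram_force = 9.80665 N, so 1.278 kilogram_force = 1.278 * 9.80665 = 12.532899 N. 1 light_year = 9.4607305e+15 m, so 18.42 light_year = 18.42 * 9.4607305e+15 = 1.7426666e+17 m. Combine: 12.532899 N * 1.7426666e+17 m = 2.1840663e+18 J. 1 eV = 1.6021766e-19 J, so 2.1840663e+18 J = 2.1840663e+18 / 1.6021766e-19 = 1.363187e+37 eV ≈ 1.363e+37 eV (4 s.f.). Final answer: 1.363e+37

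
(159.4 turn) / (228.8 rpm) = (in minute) 0.6967. Check: 1 turn = 6.2831853 rad, so 159.4 turn = 159.4 * 6.2831853 = 1001.5397 rad. 1 rpm = 0.10471976 rad/s, so 228.8 rpm = 228.8 * 0.10471976 = 23.95988 rad/s. Combine: 1001.5397 rad / 23.95988 rad/s = 41.800699 s. 1 minute = 60 s, so 41.800699 s = 41.800699 / 60 = 0.69667832 minute ≈ 0.6967 minute (4 s.f.).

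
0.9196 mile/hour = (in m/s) 1 mile/hour = 0.44704 m/s, so 0.9196 mile/hour = 0.9196 * 0.44704 = 0.41109798 m/s. Result: 0.41109798 m/s ≈ 0.4111 m/s (4 s.f.). Final answer: 0.4111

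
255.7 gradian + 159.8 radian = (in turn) 1 gradian = 0.015707963 rad, so 255.7 gradian = 255.7 * 0.015707963 = 4.0165262 rad. 159.8 radian = 159.8 rad. Sum: 4.0165262 + 159.8 = 163.81653 rad. 1 turn = 6.2831853 rad, so 163.81653 rad = 163.81653 / 6.2831853 = 26.07221 turn ≈ 26.07 turn (4 s.f.). Final answer: 26.07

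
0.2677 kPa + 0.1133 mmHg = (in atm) 0.002791. Check: 1 kPa = 1000 Pa, so 0.2677 kPa = 0.2677 * 1000 = 267.7 Pa. 1 mmHg = 133.32237 Pa, so 0.1133 mmHg = 0.1133 * 133.32237 = 15.105424 Pa. Sum: 267.7 + 15.105424 = 282.80542 Pa. 1 atm = 101325 Pa, so 282.80542 Pa = 282.80542 / 101325 = 0.0027910725 atm ≈ 0.002791 atm (4 s.f.).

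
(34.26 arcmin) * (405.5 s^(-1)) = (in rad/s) 4.041. Check: 1 arcmin = 0.00029088821 rad, so 34.26 arcmin = 34.26 * 0.00029088821 = 0.00996583 rad. 405.5 s^(-1) = 405.5 Hz. Combine: 0.00996583 rad * 405.5 Hz = 4.0411441 rad/s. Result: 4.0411441 rad/s ≈ 4.041 rad/s (4 s.f.).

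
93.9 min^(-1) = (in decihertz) 15.65. Check: 1 min^(-1) = 0.016666667 Hz, so 93.9 min^(-1) = 93.9 * 0.016666667 = 1.565 Hz. 1 decihertz = 0.1 Hz, so 1.565 Hz = 1.565 / 0.1 = 15.65 decihertz.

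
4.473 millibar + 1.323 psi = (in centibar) 9.569. Check: 1 millibar = 100 Pa, so 4.473 millibar = 4.473 * 100 = 447.3 Pa. 1 psi = 6894.7573 Pa, so 1.323 psi = 1.323 * 6894.7573 = 9121.7639 Pa. Sum: 447.3 + 9121.7639 = 9569.0639 Pa. 1 centibar = 1000 Pa, so 9569.0639 Pa = 9569.0639 / 1000 = 9.5690639 centibar ≈ 9.569 centibar (4 s.f.).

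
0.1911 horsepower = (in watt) 142.5. Check: 1 horsepower = 745.69987 W, so 0.1911 horsepower = 0.1911 * 745.69987 = 142.50325 W. 142.50325 W = 142.50325 watt ≈ 142.5 watt (4 s.f.).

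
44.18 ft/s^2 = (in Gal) 1347. Check: 1 ft/s^2 = 0.3048 m/s^2, so 44.18 ft/s^2 = 44.18 * 0.3048 = 13.466064 m/s^2. 1 Gal = 0.01 m/s^2, so 13.466064 m/s^2 = 13.466064 / 0.01 = 1346.6064 Gal ≈ 1347 Gal (4 s.f.).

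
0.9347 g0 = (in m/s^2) 9.166. Check: 1 g0 = 9.80665 m/s^2, so 0.9347 g0 = 0.9347 * 9.80665 = 9.1662758 m/s^2. Result: 9.1662758 m/s^2 ≈ 9.166 m/s^2 (4 s.f.).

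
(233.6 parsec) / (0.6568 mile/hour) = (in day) 1 parsec = 3.0856776e+16 m, so 233.6 parsec = 233.6 * 3.0856776e+16 = 7.2081428e+18 m. 1 mile/hour = 0.44704 m/s, so 0.6568 mile/hour = 0.6568 * 0.44704 = 0.29361587 m/s. Combine: 7.2081428e+18 m / 0.29361587 m/s = 2.4549568e+19 s. 1 day = 86400 s, so 2.4549568e+19 s = 2.4549568e+19 / 86400 = 2.8413852e+14 day ≈ 2.841e+14 day (4 s.f.). Final answer: 2.841e+14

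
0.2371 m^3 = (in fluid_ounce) 8017. Check: 1 fluid_ounce = 2.957353e-05 m^3, so 0.2371 m^3 = 0.2371 / 2.957353e-05 = 8017.3048 fluid_ounce ≈ 8017 fluid_ounce (4 s.f.).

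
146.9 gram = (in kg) 0.1469. Check: 1 gram = 0.001 kg, so 146.9 gram = 146.9 * 0.001 = 0.1469 kg. Result: 0.1469 kg.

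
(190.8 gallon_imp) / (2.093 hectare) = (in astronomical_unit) 2.77e-16. Check: 1 gallon_imp = 0.00454609 m^3, so 190.8 gallon_imp = 190.8 * 0.00454609 = 0.86739397 m^3. 1 hectare = 10000 m^2, so 2.093 hectare = 2.093 * 10000 = 20930 m^2. Combine: 0.86739397 m^3 / 20930 m^2 = 4.1442617e-05 m. 1 astronomical_unit = 1.4959787e+11 m, so 4.1442617e-05 m = 4.1442617e-05 / 1.4959787e+11 = 2.7702678e-16 astronomical_unit ≈ 2.77e-16 astronomical_unit (4 s.f.).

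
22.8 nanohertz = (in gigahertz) 2.28e-17. Check: 1 nanohertz = 1e-09 Hz, so 22.8 nanohertz = 22.8 * 1e-09 = 2.28e-08 Hz. 1 gigahertz = 1e+09 Hz, so 2.28e-08 Hz = 2.28e-08 / 1e+09 = 2.28e-17 gigahertz.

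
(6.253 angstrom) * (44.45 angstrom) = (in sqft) 1 angstrom = 1e-10 m, so 6.253 angstrom = 6.253 * 1e-10 = 6.253e-10 m. 1 angstrom = 1e-10 m, so 44.45 angstrom = 44.45 * 1e-10 = 4.445e-09 m. Combine: 6.253e-10 m * 4.445e-09 m = 2.7794585e-18 m^2. 1 sqft = 0.09290304 m^2, so 2.7794585e-18 m^2 = 2.7794585e-18 / 0.09290304 = 2.9917842e-17 sqft ≈ 2.992e-17 sqft (4 s.f.). Final answer: 2.992e-17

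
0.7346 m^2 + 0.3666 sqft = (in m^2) 0.7687. Check: 0.7346 m^2 is already in m^2. 1 sqft = 0.09290304 m^2, so 0.3666 sqft = 0.3666 * 0.09290304 = 0.034058254 m^2. Sum: 0.7346 + 0.034058254 = 0.76865825 m^2. Result: 0.76865825 m^2 ≈ 0.7687 m^2 (4 s.f.).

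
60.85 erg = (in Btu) 5.767e-09. Check: 1 erg = 1e-07 J, so 60.85 erg = 60.85 * 1e-07 = 6.085e-06 J. 1 Btu = 1055.0559 J, so 6.085e-06 J = 6.085e-06 / 1055.0559 = 5.7674672e-09 Btu ≈ 5.767e-09 Btu (4 s.f.).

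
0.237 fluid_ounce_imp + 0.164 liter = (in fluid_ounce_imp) 6.009. Check: 1 fluid_ounce_imp = 2.8413063e-05 m^3, so 0.237 fluid_ounce_imp = 0.237 * 2.8413063e-05 = 6.7338958e-06 m^3. 1 liter = 0.001 m^3, so 0.164 liter = 0.164 * 0.001 = 0.000164 m^3. Sum: 6.7338958e-06 + 0.000164 = 0.0001707339 m^3. 1 fluid_ounce_imp = 2.8413063e-05 m^3, so 0.0001707339 m^3 = 0.0001707339 / 2.8413063e-05 = 6.0089931 fluid_ounce_imp ≈ 6.009 fluid_ounce_imp (4 s.f.).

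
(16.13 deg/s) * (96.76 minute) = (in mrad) 1.634e+06. Check: 1 deg/s = 0.017453293 rad/s, so 16.13 deg/s = 16.13 * 0.017453293 = 0.28152161 rad/s. 1 minute = 60 s, so 96.76 minute = 96.76 * 60 = 5805.6 s. Combine: 0.28152161 rad/s * 5805.6 s = 1634.4018 rad. 1 mrad = 0.001 rad, so 1634.4018 rad = 1634.4018 / 0.001 = 1634401.8 mrad ≈ 1.634e+06 mrad (4 s.f.).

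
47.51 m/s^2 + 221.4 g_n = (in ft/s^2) 7279. Check: 47.51 m/s^2 is already in m/s^2. 1 g_n = 9.80665 m/s^2, so 221.4 g_n = 221.4 * 9.80665 = 2171.1923 m/s^2. Sum: 47.51 + 2171.1923 = 2218.7023 m/s^2. 1 ft/s^2 = 0.3048 m/s^2, so 2218.7023 m/s^2 = 2218.7023 / 0.3048 = 7279.2071 ft/s^2 ≈ 7279 ft/s^2 (4 s.f.).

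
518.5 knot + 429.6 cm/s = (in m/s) 271. Check: 1 knot = 0.51444444 m/s, so 518.5 knot = 518.5 * 0.51444444 = 266.73944 m/s. 1 cm/s = 0.01 m/s, so 429.6 cm/s = 429.6 * 0.01 = 4.296 m/s. Sum: 266.73944 + 4.296 = 271.03544 m/s. Result: 271.03544 m/s ≈ 271 m/s (4 s.f.).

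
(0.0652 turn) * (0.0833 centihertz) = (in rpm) 1 turn = 6.2831853 rad, so 0.0652 turn = 0.0652 * 6.2831853 = 0.40966368 rad. 1 centihertz = 0.01 Hz, so 0.0833 centihertz = 0.0833 * 0.01 = 0.000833 Hz. Combine: 0.40966368 rad * 0.000833 Hz = 0.00034124985 rad/s. 1 rpm = 0.10471976 rad/s, so 0.00034124985 rad/s = 0.00034124985 / 0.10471976 = 0.003258696 rpm ≈ 0.003259 rpm (4 s.f.). Final answer: 0.003259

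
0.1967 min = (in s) 11.8. Check: 1 min = 60 s, so 0.1967 min = 0.1967 * 60 = 11.802 s. Result: 11.802 s ≈ 11.8 s (4 s.f.).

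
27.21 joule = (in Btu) 27.21 joule = 27.21 J. 1 Btu = 1055.0559 J, so 27.21 J = 27.21 / 1055.0559 = 0.025790104 Btu ≈ 0.02579 Btu (4 s.f.). Final answer: 0.02579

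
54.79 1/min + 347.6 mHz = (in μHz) 1 1/min = 0.016666667 Hz, so 54.79 1/min = 54.79 * 0.016666667 = 0.91316667 Hz. 1 mHz = 0.001 Hz, so 347.6 mHz = 347.6 * 0.001 = 0.3476 Hz. Sum: 0.91316667 + 0.3476 = 1.2607667 Hz. 1 μHz = 1e-06 Hz, so 1.2607667 Hz = 1.2607667 / 1e-06 = 1260766.7 μHz ≈ 1.261e+06 μHz (4 s.f.). Final answer: 1.261e+06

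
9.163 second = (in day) 0.0001061. Check: 9.163 second = 9.163 s. 1 day = 86400 s, so 9.163 s = 9.163 / 86400 = 0.00010605324 day ≈ 0.0001061 day (4 s.f.).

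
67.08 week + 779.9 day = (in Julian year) 3.421. Check: 1 week = 604800 s, so 67.08 week = 67.08 * 604800 = 40569984 s. 1 day = 86400 s, so 779.9 day = 779.9 * 86400 = 67383360 s. Sum: 40569984 + 67383360 = 1.0795334e+08 s. 1 Julian year = 31557600 s, so 1.0795334e+08 s = 1.0795334e+08 / 31557600 = 3.420835 Julian year ≈ 3.421 Julian year (4 s.f.).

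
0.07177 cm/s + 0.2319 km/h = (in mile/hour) 0.1457. Check: 1 cm/s = 0.01 m/s, so 0.07177 cm/s = 0.07177 * 0.01 = 0.0007177 m/s. 1 km/h = 0.27777778 m/s, so 0.2319 km/h = 0.2319 * 0.27777778 = 0.064416667 m/s. Sum: 0.0007177 + 0.064416667 = 0.065134367 m/s. 1 mile/hour = 0.44704 m/s, so 0.065134367 m/s = 0.065134367 / 0.44704 = 0.14570143 mile/hour ≈ 0.1457 mile/hour (4 s.f.).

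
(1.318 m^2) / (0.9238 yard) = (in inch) 61.43. Check: 1.318 m^2 is already in m^2. 1 yard = 0.9144 m, so 0.9238 yard = 0.9238 * 0.9144 = 0.84472272 m. Combine: 1.318 m^2 / 0.84472272 m = 1.5602753 m. 1 inch = 0.0254 m, so 1.5602753 m = 1.5602753 / 0.0254 = 61.428162 inch ≈ 61.43 inch (4 s.f.).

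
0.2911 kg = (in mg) 1 mg = 1e-06 kg, so 0.2911 kg = 0.2911 / 1e-06 = 291100 mg ≈ 2.911e+05 mg (4 s.f.). Final answer: 2.911e+05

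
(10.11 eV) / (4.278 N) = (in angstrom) 1 eV = 1.6021766e-19 J, so 10.11 eV = 10.11 * 1.6021766e-19 = 1.6198006e-18 J. 4.278 N is already in N. Combine: 1.6198006e-18 J / 4.278 N = 3.7863501e-19 m. 1 angstrom = 1e-10 m, so 3.7863501e-19 m = 3.7863501e-19 / 1e-10 = 3.7863501e-09 angstrom ≈ 3.786e-09 angstrom (4 s.f.). Final answer: 3.786e-09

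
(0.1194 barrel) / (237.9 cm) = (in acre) 1.972e-06. Check: 1 barrel = 0.15898729 m^3, so 0.1194 barrel = 0.1194 * 0.15898729 = 0.018983083 m^3. 1 cm = 0.01 m, so 237.9 cm = 237.9 * 0.01 = 2.379 m. Combine: 0.018983083 m^3 / 2.379 m = 0.007979438 m^2. 1 acre = 4046.8564 m^2, so 0.007979438 m^2 = 0.007979438 / 4046.8564 = 1.9717621e-06 acre ≈ 1.972e-06 acre (4 s.f.).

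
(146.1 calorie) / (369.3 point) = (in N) 4692. Check: 1 calorie = 4.184 J, so 146.1 calorie = 146.1 * 4.184 = 611.2824 J. 1 point = 0.00035277778 m, so 369.3 point = 369.3 * 0.00035277778 = 0.13028083 m. Combine: 611.2824 J / 0.13028083 m = 4692.0363 N. Result: 4692.0363 N ≈ 4692 N (4 s.f.).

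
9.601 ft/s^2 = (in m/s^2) 1 ft/s^2 = 0.3048 m/s^2, so 9.601 ft/s^2 = 9.601 * 0.3048 = 2.9263848 m/s^2. Result: 2.9263848 m/s^2 ≈ 2.926 m/s^2 (4 s.f.). Final answer: 2.926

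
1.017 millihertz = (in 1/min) 1 millihertz = 0.001 Hz, so 1.017 millihertz = 1.017 * 0.001 = 0.001017 Hz. 1 1/min = 0.016666667 Hz, so 0.001017 Hz = 0.001017 / 0.016666667 = 0.06102 1/min. Final answer: 0.06102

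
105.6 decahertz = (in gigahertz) 1 decahertz = 10 Hz, so 105.6 decahertz = 105.6 * 10 = 1056 Hz. 1 gigahertz = 1e+09 Hz, so 1056 Hz = 1056 / 1e+09 = 1.056e-06 gigahertz. Final answer: 1.056e-06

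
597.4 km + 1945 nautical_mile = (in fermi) 1 km = 1000 m, so 597.4 km = 597.4 * 1000 = 597400 m. 1 nautical_mile = 1852 m, so 1945 nautical_mile = 1945 * 1852 = 3602140 m. Sum: 597400 + 3602140 = 4199540 m. 1 fermi = 1e-15 m, so 4199540 m = 4199540 / 1e-15 = 4.19954e+21 fermi ≈ 4.2e+21 fermi (4 s.f.). Final answer: 4.2e+21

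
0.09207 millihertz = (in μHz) 1 millihertz = 0.001 Hz, so 0.09207 millihertz = 0.09207 * 0.001 = 9.207e-05 Hz. 1 μHz = 1e-06 Hz, so 9.207e-05 Hz = 9.207e-05 / 1e-06 = 92.07 μHz. Final answer: 92.07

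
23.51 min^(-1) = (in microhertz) 1 min^(-1) = 0.016666667 Hz, so 23.51 min^(-1) = 23.51 * 0.016666667 = 0.39183333 Hz. 1 microhertz = 1e-06 Hz, so 0.39183333 Hz = 0.39183333 / 1e-06 = 391833.33 microhertz ≈ 3.918e+05 microhertz (4 s.f.). Final answer: 3.918e+05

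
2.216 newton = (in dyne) 2.216e+05. Check: 2.216 newton = 2.216 N. 1 dyne = 1e-05 N, so 2.216 N = 2.216 / 1e-05 = 221600 dyne ≈ 2.216e+05 dyne (4 s.f.).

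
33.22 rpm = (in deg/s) 1 rpm = 0.10471976 rad/s, so 33.22 rpm = 33.22 * 0.10471976 = 3.4787903 rad/s. 1 deg/s = 0.017453293 rad/s, so 3.4787903 rad/s = 3.4787903 / 0.017453293 = 199.32 deg/s ≈ 199.3 deg/s (4 s.f.). Final answer: 199.3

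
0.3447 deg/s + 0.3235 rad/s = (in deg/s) 18.88. Check: 1 deg/s = 0.017453293 rad/s, so 0.3447 deg/s = 0.3447 * 0.017453293 = 0.0060161499 rad/s. 0.3235 rad/s is already in rad/s. Sum: 0.0060161499 + 0.3235 = 0.32951615 rad/s. 1 deg/s = 0.017453293 rad/s, so 0.32951615 rad/s = 0.32951615 / 0.017453293 = 18.879885 deg/s ≈ 18.88 deg/s (4 s.f.).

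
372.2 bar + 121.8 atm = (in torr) 1 bar = 100000 Pa, so 372.2 bar = 372.2 * 100000 = 37220000 Pa. 1 atm = 101325 Pa, so 121.8 atm = 121.8 * 101325 = 12341385 Pa. Sum: 37220000 + 12341385 = 49561385 Pa. 1 torr = 133.32237 Pa, so 49561385 Pa = 49561385 / 133.32237 = 371740.96 torr ≈ 3.717e+05 torr (4 s.f.). Final answer: 3.717e+05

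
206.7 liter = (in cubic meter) 1 liter = 0.001 m^3, so 206.7 liter = 206.7 * 0.001 = 0.2067 m^3. 0.2067 m^3 = 0.2067 cubic meter. Final answer: 0.2067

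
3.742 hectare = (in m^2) 3.742e+04. Check: 1 hectare = 10000 m^2, so 3.742 hectare = 3.742 * 10000 = 37420 m^2. Result: 37420 m^2 ≈ 3.742e+04 m^2 (4 s.f.).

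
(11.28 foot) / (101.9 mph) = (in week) 1.248e-07. Check: 1 foot = 0.3048 m, so 11.28 foot = 11.28 * 0.3048 = 3.438144 m. 1 mph = 0.44704 m/s, so 101.9 mph = 101.9 * 0.44704 = 45.553376 m/s. Combine: 3.438144 m / 45.553376 m/s = 0.075475065 s. 1 week = 604800 s, so 0.075475065 s = 0.075475065 / 604800 = 1.2479343e-07 week ≈ 1.248e-07 week (4 s.f.).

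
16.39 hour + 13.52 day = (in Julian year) 1 hour = 3600 s, so 16.39 hour = 16.39 * 3600 = 59004 s. 1 day = 86400 s, so 13.52 day = 13.52 * 86400 = 1168128 s. Sum: 59004 + 1168128 = 1227132 s. 1 Julian year = 31557600 s, so 1227132 s = 1227132 / 31557600 = 0.038885467 Julian year ≈ 0.03889 Julian year (4 s.f.). Final answer: 0.03889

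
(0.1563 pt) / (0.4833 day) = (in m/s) 1.32e-09. Check: 1 pt = 0.00035277778 m, so 0.1563 pt = 0.1563 * 0.00035277778 = 5.5139167e-05 m. 1 day = 86400 s, so 0.4833 day = 0.4833 * 86400 = 41757.12 s. Combine: 5.5139167e-05 m / 41757.12 s = 1.3204734e-09 m/s. Result: 1.3204734e-09 m/s ≈ 1.32e-09 m/s (4 s.f.).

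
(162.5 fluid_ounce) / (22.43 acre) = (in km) 1 fluid_ounce = 2.957353e-05 m^3, so 162.5 fluid_ounce = 162.5 * 2.957353e-05 = 0.0048056986 m^3. 1 acre = 4046.8564 m^2, so 22.43 acre = 22.43 * 4046.8564 = 90770.99 m^2. Combine: 0.0048056986 m^3 / 90770.99 m^2 = 5.2943111e-08 m. 1 km = 1000 m, so 5.2943111e-08 m = 5.2943111e-08 / 1000 = 5.2943111e-11 km ≈ 5.294e-11 km (4 s.f.). Final answer: 5.294e-11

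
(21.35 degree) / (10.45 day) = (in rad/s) 4.127e-07. Check: 1 degree = 0.017453293 rad, so 21.35 degree = 21.35 * 0.017453293 = 0.3726278 rad. 1 day = 86400 s, so 10.45 day = 10.45 * 86400 = 902880 s. Combine: 0.3726278 rad / 902880 s = 4.1271021e-07 rad/s. Result: 4.1271021e-07 rad/s ≈ 4.127e-07 rad/s (4 s.f.).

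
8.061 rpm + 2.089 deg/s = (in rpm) 8.409. Check: 1 rpm = 0.10471976 rad/s, so 8.061 rpm = 8.061 * 0.10471976 = 0.84414595 rad/s. 1 deg/s = 0.017453293 rad/s, so 2.089 deg/s = 2.089 * 0.017453293 = 0.036459928 rad/s. Sum: 0.84414595 + 0.036459928 = 0.88060587 rad/s. 1 rpm = 0.10471976 rad/s, so 0.88060587 rad/s = 0.88060587 / 0.10471976 = 8.4091667 rpm ≈ 8.409 rpm (4 s.f.).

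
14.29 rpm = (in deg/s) 1 rpm = 0.10471976 rad/s, so 14.29 rpm = 14.29 * 0.10471976 = 1.4964453 rad/s. 1 deg/s = 0.017453293 rad/s, so 1.4964453 rad/s = 1.4964453 / 0.017453293 = 85.74 deg/s. Final answer: 85.74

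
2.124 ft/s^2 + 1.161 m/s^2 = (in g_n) 0.1844. Check: 1 ft/s^2 = 0.3048 m/s^2, so 2.124 ft/s^2 = 2.124 * 0.3048 = 0.6473952 m/s^2. 1.161 m/s^2 is already in m/s^2. Sum: 0.6473952 + 1.161 = 1.8083952 m/s^2. 1 g_n = 9.80665 m/s^2, so 1.8083952 m/s^2 = 1.8083952 / 9.80665 = 0.18440499 g_n ≈ 0.1844 g_n (4 s.f.).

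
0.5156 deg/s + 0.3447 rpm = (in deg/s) 1 deg/s = 0.017453293 rad/s, so 0.5156 deg/s = 0.5156 * 0.017453293 = 0.0089989176 rad/s. 1 rpm = 0.10471976 rad/s, so 0.3447 rpm = 0.3447 * 0.10471976 = 0.0360969 rad/s. Sum: 0.0089989176 + 0.0360969 = 0.045095817 rad/s. 1 deg/s = 0.017453293 rad/s, so 0.045095817 rad/s = 0.045095817 / 0.017453293 = 2.5838 deg/s ≈ 2.584 deg/s (4 s.f.). Final answer: 2.584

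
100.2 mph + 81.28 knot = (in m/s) 1 mph = 0.44704 m/s, so 100.2 mph = 100.2 * 0.44704 = 44.793408 m/s. 1 knot = 0.51444444 m/s, so 81.28 knot = 81.28 * 0.51444444 = 41.814044 m/s. Sum: 44.793408 + 41.814044 = 86.607452 m/s. Result: 86.607452 m/s ≈ 86.61 m/s (4 s.f.). Final answer: 86.61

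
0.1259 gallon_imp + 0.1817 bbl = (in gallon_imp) 6.48. Check: 1 gallon_imp = 0.00454609 m^3, so 0.1259 gallon_imp = 0.1259 * 0.00454609 = 0.00057235273 m^3. 1 bbl = 0.15898729 m^3, so 0.1817 bbl = 0.1817 * 0.15898729 = 0.028887991 m^3. Sum: 0.00057235273 + 0.028887991 = 0.029460344 m^3. 1 gallon_imp = 0.00454609 m^3, so 0.029460344 m^3 = 0.029460344 / 0.00454609 = 6.4803698 gallon_imp ≈ 6.48 gallon_imp (4 s.f.).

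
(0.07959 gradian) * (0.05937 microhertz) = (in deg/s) 4.253e-09. Check: 1 gradian = 0.015707963 rad, so 0.07959 gradian = 0.07959 * 0.015707963 = 0.0012501968 rad. 1 microhertz = 1e-06 Hz, so 0.05937 microhertz = 0.05937 * 1e-06 = 5.937e-08 Hz. Combine: 0.0012501968 rad * 5.937e-08 Hz = 7.4224184e-11 rad/s. 1 deg/s = 0.017453293 rad/s, so 7.4224184e-11 rad/s = 7.4224184e-11 / 0.017453293 = 4.2527325e-09 deg/s ≈ 4.253e-09 deg/s (4 s.f.).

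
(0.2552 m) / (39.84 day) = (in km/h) 2.669e-07. Check: 0.2552 m is already in m. 1 day = 86400 s, so 39.84 day = 39.84 * 86400 = 3442176 s. Combine: 0.2552 m / 3442176 s = 7.4139149e-08 m/s. 1 km/h = 0.27777778 m/s, so 7.4139149e-08 m/s = 7.4139149e-08 / 0.27777778 = 2.6690094e-07 km/h ≈ 2.669e-07 km/h (4 s.f.).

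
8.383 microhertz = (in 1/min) 1 microhertz = 1e-06 Hz, so 8.383 microhertz = 8.383 * 1e-06 = 8.383e-06 Hz. 1 1/min = 0.016666667 Hz, so 8.383e-06 Hz = 8.383e-06 / 0.016666667 = 0.00050298 1/min ≈ 0.000503 1/min (4 s.f.). Final answer: 0.000503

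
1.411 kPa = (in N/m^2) 1 kPa = 1000 Pa, so 1.411 kPa = 1.411 * 1000 = 1411 Pa. 1411 Pa = 1411 N/m^2. Final answer: 1411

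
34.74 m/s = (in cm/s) 1 cm/s = 0.01 m/s, so 34.74 m/s = 34.74 / 0.01 = 3474 cm/s. Final answer: 3474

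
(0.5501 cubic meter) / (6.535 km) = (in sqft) 0.0009061. Check: 0.5501 cubic meter = 0.5501 m^3. 1 km = 1000 m, so 6.535 km = 6.535 * 1000 = 6535 m. Combine: 0.5501 m^3 / 6535 m = 8.4177506e-05 m^2. 1 sqft = 0.09290304 m^2, so 8.4177506e-05 m^2 = 8.4177506e-05 / 0.09290304 = 0.00090607913 sqft ≈ 0.0009061 sqft (4 s.f.).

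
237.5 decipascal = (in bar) 1 decipascal = 0.1 Pa, so 237.5 decipascal = 237.5 * 0.1 = 23.75 Pa. 1 bar = 100000 Pa, so 23.75 Pa = 23.75 / 100000 = 0.0002375 bar. Final answer: 0.0002375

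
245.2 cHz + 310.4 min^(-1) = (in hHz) 0.07625. Check: 1 cHz = 0.01 Hz, so 245.2 cHz = 245.2 * 0.01 = 2.452 Hz. 1 min^(-1) = 0.016666667 Hz, so 310.4 min^(-1) = 310.4 * 0.016666667 = 5.1733333 Hz. Sum: 2.452 + 5.1733333 = 7.6253333 Hz. 1 hHz = 100 Hz, so 7.6253333 Hz = 7.6253333 / 100 = 0.076253333 hHz ≈ 0.07625 hHz (4 s.f.).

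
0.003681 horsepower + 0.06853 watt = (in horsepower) 0.003773. Check: 1 horsepower = 745.69987 W, so 0.003681 horsepower = 0.003681 * 745.69987 = 2.7449212 W. 0.06853 watt = 0.06853 W. Sum: 2.7449212 + 0.06853 = 2.8134512 W. 1 horsepower = 745.69987 W, so 2.8134512 W = 2.8134512 / 745.69987 = 0.0037729002 horsepower ≈ 0.003773 horsepower (4 s.f.).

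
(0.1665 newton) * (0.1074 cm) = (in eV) 1.116e+15. Check: 0.1665 newton = 0.1665 N. 1 cm = 0.01 m, so 0.1074 cm = 0.1074 * 0.01 = 0.001074 m. Combine: 0.1665 N * 0.001074 m = 0.000178821 J. 1 eV = 1.6021766e-19 J, so 0.000178821 J = 0.000178821 / 1.6021766e-19 = 1.1161129e+15 eV ≈ 1.116e+15 eV (4 s.f.).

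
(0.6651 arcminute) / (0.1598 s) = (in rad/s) 1 arcminute = 0.00029088821 rad, so 0.6651 arcminute = 0.6651 * 0.00029088821 = 0.00019346975 rad. 0.1598 s is already in s. Combine: 0.00019346975 rad / 0.1598 s = 0.0012106993 rad/s. Result: 0.0012106993 rad/s ≈ 0.001211 rad/s (4 s.f.). Final answer: 0.001211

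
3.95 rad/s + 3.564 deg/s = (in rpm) 3.95 rad/s is already in rad/s. 1 deg/s = 0.017453293 rad/s, so 3.564 deg/s = 3.564 * 0.017453293 = 0.062203535 rad/s. Sum: 3.95 + 0.062203535 = 4.0122035 rad/s. 1 rpm = 0.10471976 rad/s, so 4.0122035 rad/s = 4.0122035 / 0.10471976 = 38.313722 rpm ≈ 38.31 rpm (4 s.f.). Final answer: 38.31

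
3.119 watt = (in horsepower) 0.004183. Check: 3.119 watt = 3.119 W. 1 horsepower = 745.69987 W, so 3.119 W = 3.119 / 745.69987 = 0.0041826479 horsepower ≈ 0.004183 horsepower (4 s.f.).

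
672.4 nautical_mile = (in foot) 1 nautical_mile = 1852 m, so 672.4 nautical_mile = 672.4 * 1852 = 1245284.8 m. 1 foot = 0.3048 m, so 1245284.8 m = 1245284.8 / 0.3048 = 4085580.1 foot ≈ 4.086e+06 foot (4 s.f.). Final answer: 4.086e+06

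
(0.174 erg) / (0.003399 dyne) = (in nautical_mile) 1 erg = 1e-07 J, so 0.174 erg = 0.174 * 1e-07 = 1.74e-08 J. 1 dyne = 1e-05 N, so 0.003399 dyne = 0.003399 * 1e-05 = 3.399e-08 N. Combine: 1.74e-08 J / 3.399e-08 N = 0.51191527 m. 1 nautical_mile = 1852 m, so 0.51191527 m = 0.51191527 / 1852 = 0.00027641213 nautical_mile ≈ 0.0002764 nautical_mile (4 s.f.). Final answer: 0.0002764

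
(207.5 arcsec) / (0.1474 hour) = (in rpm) 1.81e-05. Check: 1 arcsec = 4.8481368e-06 rad, so 207.5 arcsec = 207.5 * 4.8481368e-06 = 0.0010059884 rad. 1 hour = 3600 s, so 0.1474 hour = 0.1474 * 3600 = 530.64 s. Combine: 0.0010059884 rad / 530.64 s = 1.895802e-06 rad/s. 1 rpm = 0.10471976 rad/s, so 1.895802e-06 rad/s = 1.895802e-06 / 0.10471976 = 1.8103576e-05 rpm ≈ 1.81e-05 rpm (4 s.f.).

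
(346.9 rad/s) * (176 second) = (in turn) 9717. Check: 346.9 rad/s is already in rad/s. 176 second = 176 s. Combine: 346.9 rad/s * 176 s = 61054.4 rad. 1 turn = 6.2831853 rad, so 61054.4 rad = 61054.4 / 6.2831853 = 9717.1096 turn ≈ 9717 turn (4 s.f.).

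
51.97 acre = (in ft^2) 1 acre = 4046.8564 m^2, so 51.97 acre = 51.97 * 4046.8564 = 210315.13 m^2. 1 ft^2 = 0.09290304 m^2, so 210315.13 m^2 = 210315.13 / 0.09290304 = 2263813.2 ft^2 ≈ 2.264e+06 ft^2 (4 s.f.). Final answer: 2.264e+06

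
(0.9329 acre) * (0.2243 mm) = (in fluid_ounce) 1 acre = 4046.8564 m^2, so 0.9329 acre = 0.9329 * 4046.8564 = 3775.3124 m^2. 1 mm = 0.001 m, so 0.2243 mm = 0.2243 * 0.001 = 0.0002243 m. Combine: 3775.3124 m^2 * 0.0002243 m = 0.84680256 m^3. 1 fluid_ounce = 2.957353e-05 m^3, so 0.84680256 m^3 = 0.84680256 / 2.957353e-05 = 28633.801 fluid_ounce ≈ 2.863e+04 fluid_ounce (4 s.f.). Final answer: 2.863e+04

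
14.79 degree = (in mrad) 258.1. Check: 1 degree = 0.017453293 rad, so 14.79 degree = 14.79 * 0.017453293 = 0.2581342 rad. 1 mrad = 0.001 rad, so 0.2581342 rad = 0.2581342 / 0.001 = 258.1342 mrad ≈ 258.1 mrad (4 s.f.).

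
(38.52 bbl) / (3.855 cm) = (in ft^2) 1710. Check: 1 bbl = 0.15898729 m^3, so 38.52 bbl = 38.52 * 0.15898729 = 6.1241906 m^3. 1 cm = 0.01 m, so 3.855 cm = 3.855 * 0.01 = 0.03855 m. Combine: 6.1241906 m^3 / 0.03855 m = 158.86357 m^2. 1 ft^2 = 0.09290304 m^2, so 158.86357 m^2 = 158.86357 / 0.09290304 = 1709.9932 ft^2 ≈ 1710 ft^2 (4 s.f.).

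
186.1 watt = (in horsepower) 0.2496. Check: 186.1 watt = 186.1 W. 1 horsepower = 745.69987 W, so 186.1 W = 186.1 / 745.69987 = 0.24956421 horsepower ≈ 0.2496 horsepower (4 s.f.).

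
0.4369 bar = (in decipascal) 4.369e+05. Check: 1 bar = 100000 Pa, so 0.4369 bar = 0.4369 * 100000 = 43690 Pa. 1 decipascal = 0.1 Pa, so 43690 Pa = 43690 / 0.1 = 436900 decipascal ≈ 4.369e+05 decipascal (4 s.f.).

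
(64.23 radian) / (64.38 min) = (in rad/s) 64.23 radian = 64.23 rad. 1 min = 60 s, so 64.38 min = 64.38 * 60 = 3862.8 s. Combine: 64.23 rad / 3862.8 s = 0.016627835 rad/s. Result: 0.016627835 rad/s ≈ 0.01663 rad/s (4 s.f.). Final answer: 0.01663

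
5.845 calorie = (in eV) 1 calorie = 4.184 J, so 5.845 calorie = 5.845 * 4.184 = 24.45548 J. 1 eV = 1.6021766e-19 J, so 24.45548 J = 24.45548 / 1.6021766e-19 = 1.526391e+20 eV ≈ 1.526e+20 eV (4 s.f.). Final answer: 1.526e+20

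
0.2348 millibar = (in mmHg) 0.1761. Check: 1 millibar = 100 Pa, so 0.2348 millibar = 0.2348 * 100 = 23.48 Pa. 1 mmHg = 133.32237 Pa, so 23.48 Pa = 23.48 / 133.32237 = 0.17611448 mmHg ≈ 0.1761 mmHg (4 s.f.).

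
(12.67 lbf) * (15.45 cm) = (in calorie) 2.081. Check: 1 lbf = 4.4482216 N, so 12.67 lbf = 12.67 * 4.4482216 = 56.358968 N. 1 cm = 0.01 m, so 15.45 cm = 15.45 * 0.01 = 0.1545 m. Combine: 56.358968 N * 0.1545 m = 8.7074605 J. 1 calorie = 4.184 J, so 8.7074605 J = 8.7074605 / 4.184 = 2.081133 calorie ≈ 2.081 calorie (4 s.f.).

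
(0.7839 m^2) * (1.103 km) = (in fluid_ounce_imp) 3.043e+07. Check: 0.7839 m^2 is already in m^2. 1 km = 1000 m, so 1.103 km = 1.103 * 1000 = 1103 m. Combine: 0.7839 m^2 * 1103 m = 864.6417 m^3. 1 fluid_ounce_imp = 2.8413063e-05 m^3, so 864.6417 m^3 = 864.6417 / 2.8413063e-05 = 30431134 fluid_ounce_imp ≈ 3.043e+07 fluid_ounce_imp (4 s.f.).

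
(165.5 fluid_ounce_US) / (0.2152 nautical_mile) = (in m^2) 1 fluid_ounce_US = 2.957353e-05 m^3, so 165.5 fluid_ounce_US = 165.5 * 2.957353e-05 = 0.0048944191 m^3. 1 nautical_mile = 1852 m, so 0.2152 nautical_mile = 0.2152 * 1852 = 398.5504 m. Combine: 0.0048944191 m^3 / 398.5504 m = 1.2280553e-05 m^2. Result: 1.2280553e-05 m^2 ≈ 1.228e-05 m^2 (4 s.f.). Final answer: 1.228e-05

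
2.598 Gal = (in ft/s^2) 0.08524. Check: 1 Gal = 0.01 m/s^2, so 2.598 Gal = 2.598 * 0.01 = 0.02598 m/s^2. 1 ft/s^2 = 0.3048 m/s^2, so 0.02598 m/s^2 = 0.02598 / 0.3048 = 0.08523622 ft/s^2 ≈ 0.08524 ft/s^2 (4 s.f.).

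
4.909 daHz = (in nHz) 4.909e+10. Check: 1 daHz = 10 Hz, so 4.909 daHz = 4.909 * 10 = 49.09 Hz. 1 nHz = 1e-09 Hz, so 49.09 Hz = 49.09 / 1e-09 = 4.909e+10 nHz.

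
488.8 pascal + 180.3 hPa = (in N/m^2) 488.8 pascal = 488.8 Pa. 1 hPa = 100 Pa, so 180.3 hPa = 180.3 * 100 = 18030 Pa. Sum: 488.8 + 18030 = 18518.8 Pa. 18518.8 Pa = 18518.8 N/m^2 ≈ 1.852e+04 N/m^2 (4 s.f.). Final answer: 1.852e+04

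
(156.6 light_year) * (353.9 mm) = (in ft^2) 5.644e+18. Check: 1 light_year = 9.4607305e+15 m, so 156.6 light_year = 156.6 * 9.4607305e+15 = 1.4815504e+18 m. 1 mm = 0.001 m, so 353.9 mm = 353.9 * 0.001 = 0.3539 m. Combine: 1.4815504e+18 m * 0.3539 m = 5.2432068e+17 m^2. 1 ft^2 = 0.09290304 m^2, so 5.2432068e+17 m^2 = 5.2432068e+17 / 0.09290304 = 5.6437409e+18 ft^2 ≈ 5.644e+18 ft^2 (4 s.f.).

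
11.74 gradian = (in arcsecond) 3.804e+04. Check: 1 gradian = 0.015707963 rad, so 11.74 gradian = 11.74 * 0.015707963 = 0.18441149 rad. 1 arcsecond = 4.8481368e-06 rad, so 0.18441149 rad = 0.18441149 / 4.8481368e-06 = 38037.6 arcsecond ≈ 3.804e+04 arcsecond (4 s.f.).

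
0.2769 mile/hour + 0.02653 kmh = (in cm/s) 13.12. Check: 1 mile/hour = 0.44704 m/s, so 0.2769 mile/hour = 0.2769 * 0.44704 = 0.12378538 m/s. 1 kmh = 0.27777778 m/s, so 0.02653 kmh = 0.02653 * 0.27777778 = 0.0073694444 m/s. Sum: 0.12378538 + 0.0073694444 = 0.13115482 m/s. 1 cm/s = 0.01 m/s, so 0.13115482 m/s = 0.13115482 / 0.01 = 13.115482 cm/s ≈ 13.12 cm/s (4 s.f.).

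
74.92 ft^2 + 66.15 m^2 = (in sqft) 1 ft^2 = 0.09290304 m^2, so 74.92 ft^2 = 74.92 * 0.09290304 = 6.9602958 m^2. 66.15 m^2 is already in m^2. Sum: 6.9602958 + 66.15 = 73.110296 m^2. 1 sqft = 0.09290304 m^2, so 73.110296 m^2 = 73.110296 / 0.09290304 = 786.95267 sqft ≈ 787 sqft (4 s.f.). Final answer: 787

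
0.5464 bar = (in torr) 1 bar = 100000 Pa, so 0.5464 bar = 0.5464 * 100000 = 54640 Pa. 1 torr = 133.32237 Pa, so 54640 Pa = 54640 / 133.32237 = 409.8337 torr ≈ 409.8 torr (4 s.f.). Final answer: 409.8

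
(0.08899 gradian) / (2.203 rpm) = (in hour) 1.683e-06. Check: 1 gradian = 0.015707963 rad, so 0.08899 gradian = 0.08899 * 0.015707963 = 0.0013978517 rad. 1 rpm = 0.10471976 rad/s, so 2.203 rpm = 2.203 * 0.10471976 = 0.23069762 rad/s. Combine: 0.0013978517 rad / 0.23069762 rad/s = 0.0060592374 s. 1 hour = 3600 s, so 0.0060592374 s = 0.0060592374 / 3600 = 1.6831215e-06 hour ≈ 1.683e-06 hour (4 s.f.).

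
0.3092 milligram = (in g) 1 milligram = 1e-06 kg, so 0.3092 milligram = 0.3092 * 1e-06 = 3.092e-07 kg. 1 g = 0.001 kg, so 3.092e-07 kg = 3.092e-07 / 0.001 = 0.0003092 g. Final answer: 0.0003092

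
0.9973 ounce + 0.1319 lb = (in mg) 8.81e+04. Check: 1 ounce = 0.028349523 kg, so 0.9973 ounce = 0.9973 * 0.028349523 = 0.028272979 kg. 1 lb = 0.45359237 kg, so 0.1319 lb = 0.1319 * 0.45359237 = 0.059828834 kg. Sum: 0.028272979 + 0.059828834 = 0.088101813 kg. 1 mg = 1e-06 kg, so 0.088101813 kg = 0.088101813 / 1e-06 = 88101.813 mg ≈ 8.81e+04 mg (4 s.f.).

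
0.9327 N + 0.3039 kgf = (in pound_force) 0.8797. Check: 0.9327 N is already in N. 1 kgf = 9.80665 N, so 0.3039 kgf = 0.3039 * 9.80665 = 2.9802409 N. Sum: 0.9327 + 2.9802409 = 3.9129409 N. 1 pound_force = 4.4482216 N, so 3.9129409 N = 3.9129409 / 4.4482216 = 0.87966412 pound_force ≈ 0.8797 pound_force (4 s.f.).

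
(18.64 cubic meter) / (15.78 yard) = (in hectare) 0.0001292. Check: 18.64 cubic meter = 18.64 m^3. 1 yard = 0.9144 m, so 15.78 yard = 15.78 * 0.9144 = 14.429232 m. Combine: 18.64 m^3 / 14.429232 m = 1.291822 m^2. 1 hectare = 10000 m^2, so 1.291822 m^2 = 1.291822 / 10000 = 0.0001291822 hectare ≈ 0.0001292 hectare (4 s.f.).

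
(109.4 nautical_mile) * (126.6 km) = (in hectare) 2.565e+06. Check: 1 nautical_mile = 1852 m, so 109.4 nautical_mile = 109.4 * 1852 = 202608.8 m. 1 km = 1000 m, so 126.6 km = 126.6 * 1000 = 126600 m. Combine: 202608.8 m * 126600 m = 2.5650274e+10 m^2. 1 hectare = 10000 m^2, so 2.5650274e+10 m^2 = 2.5650274e+10 / 10000 = 2565027.4 hectare ≈ 2.565e+06 hectare (4 s.f.).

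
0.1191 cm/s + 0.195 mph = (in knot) 0.1718. Check: 1 cm/s = 0.01 m/s, so 0.1191 cm/s = 0.1191 * 0.01 = 0.001191 m/s. 1 mph = 0.44704 m/s, so 0.195 mph = 0.195 * 0.44704 = 0.0871728 m/s. Sum: 0.001191 + 0.0871728 = 0.0883638 m/s. 1 knot = 0.51444444 m/s, so 0.0883638 m/s = 0.0883638 / 0.51444444 = 0.17176549 knot ≈ 0.1718 knot (4 s.f.).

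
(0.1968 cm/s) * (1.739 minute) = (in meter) 0.2053. Check: 1 cm/s = 0.01 m/s, so 0.1968 cm/s = 0.1968 * 0.01 = 0.001968 m/s. 1 minute = 60 s, so 1.739 minute = 1.739 * 60 = 104.34 s. Combine: 0.001968 m/s * 104.34 s = 0.20534112 m. 0.20534112 m = 0.20534112 meter ≈ 0.2053 meter (4 s.f.).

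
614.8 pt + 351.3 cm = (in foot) 1 pt = 0.00035277778 m, so 614.8 pt = 614.8 * 0.00035277778 = 0.21688778 m. 1 cm = 0.01 m, so 351.3 cm = 351.3 * 0.01 = 3.513 m. Sum: 0.21688778 + 3.513 = 3.7298878 m. 1 foot = 0.3048 m, so 3.7298878 m = 3.7298878 / 0.3048 = 12.237165 foot ≈ 12.24 foot (4 s.f.). Final answer: 12.24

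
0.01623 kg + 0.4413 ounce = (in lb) 0.01623 kg is already in kg. 1 ounce = 0.028349523 kg, so 0.4413 ounce = 0.4413 * 0.028349523 = 0.012510645 kg. Sum: 0.01623 + 0.012510645 = 0.028740645 kg. 1 lb = 0.45359237 kg, so 0.028740645 kg = 0.028740645 / 0.45359237 = 0.063362275 lb ≈ 0.06336 lb (4 s.f.). Final answer: 0.06336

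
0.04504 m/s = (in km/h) 1 km/h = 0.27777778 m/s, so 0.04504 m/s = 0.04504 / 0.27777778 = 0.162144 km/h ≈ 0.1621 km/h (4 s.f.). Final answer: 0.1621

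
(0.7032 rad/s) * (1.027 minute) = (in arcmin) 1.49e+05. Check: 0.7032 rad/s is already in rad/s. 1 minute = 60 s, so 1.027 minute = 1.027 * 60 = 61.62 s. Combine: 0.7032 rad/s * 61.62 s = 43.331184 rad. 1 arcmin = 0.00029088821 rad, so 43.331184 rad = 43.331184 / 0.00029088821 = 148961.64 arcmin ≈ 1.49e+05 arcmin (4 s.f.).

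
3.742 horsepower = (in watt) 2790. Check: 1 horsepower = 745.69987 W, so 3.742 horsepower = 3.742 * 745.69987 = 2790.4089 W. 2790.4089 W = 2790.4089 watt ≈ 2790 watt (4 s.f.).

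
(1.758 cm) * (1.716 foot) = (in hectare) 9.195e-07. Check: 1 cm = 0.01 m, so 1.758 cm = 1.758 * 0.01 = 0.01758 m. 1 foot = 0.3048 m, so 1.716 foot = 1.716 * 0.3048 = 0.5230368 m. Combine: 0.01758 m * 0.5230368 m = 0.0091949869 m^2. 1 hectare = 10000 m^2, so 0.0091949869 m^2 = 0.0091949869 / 10000 = 9.1949869e-07 hectare ≈ 9.195e-07 hectare (4 s.f.).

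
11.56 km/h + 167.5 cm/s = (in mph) 1 km/h = 0.27777778 m/s, so 11.56 km/h = 11.56 * 0.27777778 = 3.2111111 m/s. 1 cm/s = 0.01 m/s, so 167.5 cm/s = 167.5 * 0.01 = 1.675 m/s. Sum: 3.2111111 + 1.675 = 4.8861111 m/s. 1 mph = 0.44704 m/s, so 4.8861111 m/s = 4.8861111 / 0.44704 = 10.929919 mph ≈ 10.93 mph (4 s.f.). Final answer: 10.93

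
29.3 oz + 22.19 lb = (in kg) 1 oz = 0.028349523 kg, so 29.3 oz = 29.3 * 0.028349523 = 0.83064103 kg. 1 lb = 0.45359237 kg, so 22.19 lb = 22.19 * 0.45359237 = 10.065215 kg. Sum: 0.83064103 + 10.065215 = 10.895856 kg. Result: 10.895856 kg ≈ 10.9 kg (4 s.f.). Final answer: 10.9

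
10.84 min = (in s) 650.4. Check: 1 min = 60 s, so 10.84 min = 10.84 * 60 = 650.4 s. Result: 650.4 s.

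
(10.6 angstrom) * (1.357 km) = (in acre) 3.554e-10. Check: 1 angstrom = 1e-10 m, so 10.6 angstrom = 10.6 * 1e-10 = 1.06e-09 m. 1 km = 1000 m, so 1.357 km = 1.357 * 1000 = 1357 m. Combine: 1.06e-09 m * 1357 m = 1.43842e-06 m^2. 1 acre = 4046.8564 m^2, so 1.43842e-06 m^2 = 1.43842e-06 / 4046.8564 = 3.5544132e-10 acre ≈ 3.554e-10 acre (4 s.f.).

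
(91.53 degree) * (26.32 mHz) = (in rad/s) 0.04205. Check: 1 degree = 0.017453293 rad, so 91.53 degree = 91.53 * 0.017453293 = 1.5974999 rad. 1 mHz = 0.001 Hz, so 26.32 mHz = 26.32 * 0.001 = 0.02632 Hz. Combine: 1.5974999 rad * 0.02632 Hz = 0.042046196 rad/s. Result: 0.042046196 rad/s ≈ 0.04205 rad/s (4 s.f.).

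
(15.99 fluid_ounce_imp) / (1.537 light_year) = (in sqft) 3.363e-19. Check: 1 fluid_ounce_imp = 2.8413063e-05 m^3, so 15.99 fluid_ounce_imp = 15.99 * 2.8413063e-05 = 0.00045432487 m^3. 1 light_year = 9.4607305e+15 m, so 1.537 light_year = 1.537 * 9.4607305e+15 = 1.4541143e+16 m. Combine: 0.00045432487 m^3 / 1.4541143e+16 m = 3.1244097e-20 m^2. 1 sqft = 0.09290304 m^2, so 3.1244097e-20 m^2 = 3.1244097e-20 / 0.09290304 = 3.3630866e-19 sqft ≈ 3.363e-19 sqft (4 s.f.).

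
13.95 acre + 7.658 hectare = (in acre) 1 acre = 4046.8564 m^2, so 13.95 acre = 13.95 * 4046.8564 = 56453.647 m^2. 1 hectare = 10000 m^2, so 7.658 hectare = 7.658 * 10000 = 76580 m^2. Sum: 56453.647 + 76580 = 133033.65 m^2. 1 acre = 4046.8564 m^2, so 133033.65 m^2 = 133033.65 / 4046.8564 = 32.87333 acre ≈ 32.87 acre (4 s.f.). Final answer: 32.87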